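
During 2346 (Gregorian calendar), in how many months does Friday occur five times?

4

A month of length L has five Fridays iff its first Friday is on day ≤ L−28 (so day 1–3 in a 31-day month, 1–2 in a 30-day month, day 1 in a leap February).
Checking each month of 2346: Jan starts Tue (31d); Feb starts Fri (28d); Mar starts Fri (31d) ✓; Apr starts Mon (30d); May starts Wed (31d) ✓; Jun starts Sat (30d); Jul starts Mon (31d); Aug starts Thu (31d) ✓; Sep starts Sun (30d); Oct starts Tue (31d); Nov starts Fri (30d) ✓; Dec starts Sun (31d).
Five-Friday months: March, May, August, November → 4.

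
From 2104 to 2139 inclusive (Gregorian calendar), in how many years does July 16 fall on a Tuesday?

Track July 16's weekday year by year (advancing +1, or +2 across a Feb 29):
  2104: Wed  2105: Thu (+1)  2106: Fri (+1)  2107: Sat (+1)  2108: Mon (+2)
  2109: Tue (+1) ✓  2110: Wed (+1)  2111: Thu (+1)  2112: Sat (+2)  2113: Sun (+1)
  2114: Mon (+1)  2115: Tue (+1) ✓  2116: Thu (+2)  2117: Fri (+1)  … (8 more years) …
  2126: Tue (+1) ✓  2127: Wed (+1)  2128: Fri (+2)  2129: Sat (+1)  2130: Sun (+1)
  2131: Mon (+1)  2132: Wed (+2)  2133: Thu (+1)  2134: Fri (+1)  2135: Sat (+1)
  2136: Mon (+2)  2137: Tue (+1) ✓  2138: Wed (+1)  2139: Thu (+1)
Tuesday years: 2109, 2115, 2120, 2126, 2137 — 5 in total.

5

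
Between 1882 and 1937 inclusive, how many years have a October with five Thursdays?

October has 31 days; it has five Thursdays when Thursday falls among the first (month-length − 28) days — i.e. when October 1 is one of Thursday/Wednesday/Tuesday.
October 1 by year: 1882:Sun 1883:Mon 1884:Wed✓ 1885:Thu✓ 1886:Fri 1887:Sat 1888:Mon 1889:Tue✓ 1890:Wed✓ 1891:Thu✓ 1892:Sat 1893:Sun 1894:Mon 1895:Tue✓ 1896:Thu✓ …(26 more)… 1923:Mon 1924:Wed✓ 1925:Thu✓ 1926:Fri 1927:Sat 1928:Mon 1929:Tue✓ 1930:Wed✓ 1931:Thu✓ 1932:Sat 1933:Sun 1934:Mon 1935:Tue✓ 1936:Thu✓ 1937:Fri
Years with five Thursdays: 1884, 1885, 1889, 1890, 1891, 1895, 1896, 1901, 1902, 1903, 1907, 1908, 1912, 1913, 1914, 1918, 1919, 1924, 1925, 1929, 1930, 1931, 1935, 1936 → 24.

24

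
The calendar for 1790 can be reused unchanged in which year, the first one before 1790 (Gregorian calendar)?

1779

Two years share a calendar iff Jan 1 falls on the same weekday and both are leap or both are common. 1790: Jan 1 is Friday, common year.
1789: Jan 1 Thursday, common
1788: Jan 1 Tuesday, leap
1787: Jan 1 Monday, common
1786: Jan 1 Sunday, common
1785: Jan 1 Saturday, common
1784: Jan 1 Thursday, leap
1783: Jan 1 Wednesday, common
1782: Jan 1 Tuesday, common
1781: Jan 1 Monday, common
1780: Jan 1 Saturday, leap
1779: Jan 1 Friday, common
1779 matches on both conditions.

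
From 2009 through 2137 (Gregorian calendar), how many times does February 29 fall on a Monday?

Leap years in 2009–2137: 31 of them.
Feb 29 weekday advances by 5 (mod 7) from one leap year to the next four years later (or differs when a century non-leap intervenes).
Leap-day weekdays: 2012:Wed 2016:Mon✓ 2020:Sat 2024:Thu 2028:Tue 2032:Sun 2036:Fri 2040:Wed 2044:Mon✓ 2048:Sat 2052:Thu 2056:Tue 2060:Sun …(5 more)… 2084:Tue 2088:Sun 2092:Fri 2096:Wed 2104:Fri 2108:Wed 2112:Mon✓ 2116:Sat 2120:Thu 2124:Tue 2128:Sun 2132:Fri 2136:Wed
Monday: 2016, 2044, 2072, 2112 → 4.

4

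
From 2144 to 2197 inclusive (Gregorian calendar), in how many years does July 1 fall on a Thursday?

8

Track July 1's weekday year by year (advancing +1, or +2 across a Feb 29):
  2144: Wed  2145: Thu (+1) ✓  2146: Fri (+1)  2147: Sat (+1)  2148: Mon (+2)
  2149: Tue (+1)  2150: Wed (+1)  2151: Thu (+1) ✓  2152: Sat (+2)  2153: Sun (+1)
  2154: Mon (+1)  2155: Tue (+1)  2156: Thu (+2) ✓  2157: Fri (+1)  … (26 more years) …
  2184: Thu (+2) ✓  2185: Fri (+1)  2186: Sat (+1)  2187: Sun (+1)  2188: Tue (+2)
  2189: Wed (+1)  2190: Thu (+1) ✓  2191: Fri (+1)  2192: Sun (+2)  2193: Mon (+1)
  2194: Tue (+1)  2195: Wed (+1)  2196: Fri (+2)  2197: Sat (+1)
Thursday years: 2145, 2151, 2156, 2162, 2173, 2179, 2184, 2190 — 8 in total.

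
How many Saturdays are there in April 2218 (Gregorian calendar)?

4

April 2218 has 30 days and begins on Wednesday.
The first Saturday is April 4.
Saturdays fall on 4, 11, 18, 25 — that's 4.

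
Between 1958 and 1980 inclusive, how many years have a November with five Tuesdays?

6

November has 30 days; it has five Tuesdays when Tuesday falls among the first (month-length − 28) days — i.e. when November 1 is one of Tuesday/Monday.
November 1 by year: 1958:Sat 1959:Sun 1960:Tue✓ 1961:Wed 1962:Thu 1963:Fri 1964:Sun 1965:Mon✓ 1966:Tue✓ 1967:Wed 1968:Fri 1969:Sat 1970:Sun 1971:Mon✓ 1972:Wed 1973:Thu 1974:Fri 1975:Sat 1976:Mon✓ 1977:Tue✓ 1978:Wed 1979:Thu 1980:Sat
Years with five Tuesdays: 1960, 1965, 1966, 1971, 1976, 1977 → 6.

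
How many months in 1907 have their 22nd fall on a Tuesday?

Check the 22nd of each month of 1907: Jan 22: Tue, Feb 22: Fri, Mar 22: Fri, Apr 22: Mon, May 22: Wed, Jun 22: Sat, Jul 22: Mon, Aug 22: Thu, Sep 22: Sun, Oct 22: Tue, Nov 22: Fri, Dec 22: Sun.
Tuesday occurs in January, October — 2 months.

2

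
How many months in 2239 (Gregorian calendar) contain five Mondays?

A month of length L has five Mondays iff its first Monday is on day ≤ L−28 (so day 1–3 in a 31-day month, 1–2 in a 30-day month, day 1 in a leap February).
Checking each month of 2239: Jan starts Tue (31d); Feb starts Fri (28d); Mar starts Fri (31d); Apr starts Mon (30d) ✓; May starts Wed (31d); Jun starts Sat (30d); Jul starts Mon (31d) ✓; Aug starts Thu (31d); Sep starts Sun (30d) ✓; Oct starts Tue (31d); Nov starts Fri (30d); Dec starts Sun (31d) ✓.
Five-Monday months: April, July, September, December → 4.

4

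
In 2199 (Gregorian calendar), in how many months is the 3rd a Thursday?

Check the 3rd of each month of 2199: Jan 3: Thu, Feb 3: Sun, Mar 3: Sun, Apr 3: Wed, May 3: Fri, Jun 3: Mon, Jul 3: Wed, Aug 3: Sat, Sep 3: Tue, Oct 3: Thu, Nov 3: Sun, Dec 3: Tue.
Thursday occurs in January, October — 2 months.

2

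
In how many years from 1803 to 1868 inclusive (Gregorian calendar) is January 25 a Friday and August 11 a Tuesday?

Check each year's weekday for January 25 and August 11:
  1803: Tue/Thu  1804: Wed/Sat  1805: Fri/Sun  1806: Sat/Mon  1807: Sun/Tue  1808: Mon/Thu  1809: Wed/Fri  1810: Thu/Sat  1811: Fri/Sun  1812: Sat/Tue  1813: Mon/Wed  1814: Tue/Thu  1815: Wed/Fri  1816: Thu/Sun  …(38 more)…  1855: Thu/Sat  1856: Fri/Mon  1857: Sun/Tue  1858: Mon/Wed  1859: Tue/Thu  1860: Wed/Sat  1861: Fri/Sun  1862: Sat/Mon  1863: Sun/Tue  1864: Mon/Thu  1865: Wed/Fri  1866: Thu/Sat  1867: Fri/Sun  1868: Sat/Tue
Both conditions hold in: no year — 0.

0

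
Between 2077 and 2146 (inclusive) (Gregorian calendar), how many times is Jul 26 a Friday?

9

Track Jul 26's weekday year by year (advancing +1, or +2 across a Feb 29):
  2077: Mon  2078: Tue (+1)  2079: Wed (+1)  2080: Fri (+2) ✓  2081: Sat (+1)
  2082: Sun (+1)  2083: Mon (+1)  2084: Wed (+2)  2085: Thu (+1)  2086: Fri (+1) ✓
  2087: Sat (+1)  2088: Mon (+2)  2089: Tue (+1)  2090: Wed (+1)  … (42 more years) …
  2133: Sun (+1)  2134: Mon (+1)  2135: Tue (+1)  2136: Thu (+2)  2137: Fri (+1) ✓
  2138: Sat (+1)  2139: Sun (+1)  2140: Tue (+2)  2141: Wed (+1)  2142: Thu (+1)
  2143: Fri (+1) ✓  2144: Sun (+2)  2145: Mon (+1)  2146: Tue (+1)
Friday years: 2080, 2086, 2097, 2109, 2115, 2120, 2126, 2137, 2143 — 9 in total.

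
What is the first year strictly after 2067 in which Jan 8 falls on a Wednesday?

From one year to the next, a fixed date's weekday advances by 1, or by 2 when a Feb 29 lies between the two dates.
2067: January 8 is Saturday.
2068: Sunday (+1)
2069: Tuesday (+2)
2070: Wednesday (+1)
Jan 8 falls on a Wednesday in 2070.

2070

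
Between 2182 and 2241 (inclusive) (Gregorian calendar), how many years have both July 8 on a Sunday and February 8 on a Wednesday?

3

Check each year's weekday for July 8 and February 8:
  2182: Mon/Fri  2183: Tue/Sat  2184: Thu/Sun  2185: Fri/Tue  2186: Sat/Wed  2187: Sun/Thu  2188: Tue/Fri  2189: Wed/Sun  2190: Thu/Mon  2191: Fri/Tue  2192: Sun/Wed ✓  2193: Mon/Fri  2194: Tue/Sat  2195: Wed/Sun  …(32 more)…  2228: Tue/Fri  2229: Wed/Sun  2230: Thu/Mon  2231: Fri/Tue  2232: Sun/Wed ✓  2233: Mon/Fri  2234: Tue/Sat  2235: Wed/Sun  2236: Fri/Mon  2237: Sat/Wed  2238: Sun/Thu  2239: Mon/Fri  2240: Wed/Sat  2241: Thu/Mon
Both conditions hold in: 2192, 2204, 2232 — 3.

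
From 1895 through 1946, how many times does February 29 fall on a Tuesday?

Leap years in 1895–1946: 12 of them.
Feb 29 weekday advances by 5 (mod 7) from one leap year to the next four years later (or differs when a century non-leap intervenes).
Leap-day weekdays: 1896:Sat 1904:Mon 1908:Sat 1912:Thu 1916:Tue✓ 1920:Sun 1924:Fri 1928:Wed 1932:Mon 1936:Sat 1940:Thu 1944:Tue✓
Tuesday: 1916, 1944 → 2.

2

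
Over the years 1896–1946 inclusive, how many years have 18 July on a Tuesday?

Track 18 July's weekday year by year (advancing +1, or +2 across a Feb 29):
  1896: Sat  1897: Sun (+1)  1898: Mon (+1)  1899: Tue (+1) ✓  1900: Wed (+1)
  1901: Thu (+1)  1902: Fri (+1)  1903: Sat (+1)  1904: Mon (+2)  1905: Tue (+1) ✓
  1906: Wed (+1)  1907: Thu (+1)  1908: Sat (+2)  1909: Sun (+1)  … (23 more years) …
  1933: Tue (+1) ✓  1934: Wed (+1)  1935: Thu (+1)  1936: Sat (+2)  1937: Sun (+1)
  1938: Mon (+1)  1939: Tue (+1) ✓  1940: Thu (+2)  1941: Fri (+1)  1942: Sat (+1)
  1943: Sun (+1)  1944: Tue (+2) ✓  1945: Wed (+1)  1946: Thu (+1)
Tuesday years: 1899, 1905, 1911, 1916, 1922, 1933, 1939, 1944 — 8 in total.

8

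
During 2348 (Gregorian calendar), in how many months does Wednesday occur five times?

4

A month of length L has five Wednesdays iff its first Wednesday is on day ≤ L−28 (so day 1–3 in a 31-day month, 1–2 in a 30-day month, day 1 in a leap February).
Checking each month of 2348: Jan starts Thu (31d); Feb starts Sun (29d); Mar starts Mon (31d) ✓; Apr starts Thu (30d); May starts Sat (31d); Jun starts Tue (30d) ✓; Jul starts Thu (31d); Aug starts Sun (31d); Sep starts Wed (30d) ✓; Oct starts Fri (31d); Nov starts Mon (30d); Dec starts Wed (31d) ✓.
Five-Wednesday months: March, June, September, December → 4.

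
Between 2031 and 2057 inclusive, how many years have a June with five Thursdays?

June has 30 days; it has five Thursdays when Thursday falls among the first (month-length − 28) days — i.e. when June 1 is one of Thursday/Wednesday.
June 1 by year: 2031:Sun 2032:Tue 2033:Wed✓ 2034:Thu✓ 2035:Fri 2036:Sun 2037:Mon 2038:Tue 2039:Wed✓ 2040:Fri 2041:Sat 2042:Sun 2043:Mon 2044:Wed✓ 2045:Thu✓ 2046:Fri 2047:Sat 2048:Mon 2049:Tue 2050:Wed✓ 2051:Thu✓ 2052:Sat 2053:Sun 2054:Mon 2055:Tue 2056:Thu✓ 2057:Fri
Years with five Thursdays: 2033, 2034, 2039, 2044, 2045, 2050, 2051, 2056 → 8.

8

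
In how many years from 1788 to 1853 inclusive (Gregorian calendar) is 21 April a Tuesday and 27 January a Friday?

0

Check each year's weekday for 21 April and 27 January:
  1788: Mon/Sun  1789: Tue/Tue  1790: Wed/Wed  1791: Thu/Thu  1792: Sat/Fri  1793: Sun/Sun  1794: Mon/Mon  1795: Tue/Tue  1796: Thu/Wed  1797: Fri/Fri  1798: Sat/Sat  1799: Sun/Sun  1800: Mon/Mon  1801: Tue/Tue  …(38 more)…  1840: Tue/Mon  1841: Wed/Wed  1842: Thu/Thu  1843: Fri/Fri  1844: Sun/Sat  1845: Mon/Mon  1846: Tue/Tue  1847: Wed/Wed  1848: Fri/Thu  1849: Sat/Sat  1850: Sun/Sun  1851: Mon/Mon  1852: Wed/Tue  1853: Thu/Thu
Both conditions hold in: no year — 0.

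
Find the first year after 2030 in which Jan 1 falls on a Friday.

Jan 1 advances by 2 weekdays after a leap year and by 1 after a common year.
2030: Jan 1 is Tuesday.
2031: Wednesday
2032: Thursday (leap)
2033: Saturday
2034: Sunday
2035: Monday
2036: Tuesday (leap)
2037: Thursday
2038: Friday
2038 begins on a Friday

2038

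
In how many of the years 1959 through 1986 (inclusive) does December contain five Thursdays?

December has 31 days; it has five Thursdays when Thursday falls among the first (month-length − 28) days — i.e. when December 1 is one of Thursday/Wednesday/Tuesday.
December 1 by year: 1959:Tue✓ 1960:Thu✓ 1961:Fri 1962:Sat 1963:Sun 1964:Tue✓ 1965:Wed✓ 1966:Thu✓ 1967:Fri 1968:Sun 1969:Mon 1970:Tue✓ 1971:Wed✓ 1972:Fri 1973:Sat 1974:Sun 1975:Mon 1976:Wed✓ 1977:Thu✓ 1978:Fri 1979:Sat 1980:Mon 1981:Tue✓ 1982:Wed✓ 1983:Thu✓ 1984:Sat 1985:Sun 1986:Mon
Years with five Thursdays: 1959, 1960, 1964, 1965, 1966, 1970, 1971, 1976, 1977, 1981, 1982, 1983 → 12.

12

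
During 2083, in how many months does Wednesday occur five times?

4

A month of length L has five Wednesdays iff its first Wednesday is on day ≤ L−28 (so day 1–3 in a 31-day month, 1–2 in a 30-day month, day 1 in a leap February).
Checking each month of 2083: Jan starts Fri (31d); Feb starts Mon (28d); Mar starts Mon (31d) ✓; Apr starts Thu (30d); May starts Sat (31d); Jun starts Tue (30d) ✓; Jul starts Thu (31d); Aug starts Sun (31d); Sep starts Wed (30d) ✓; Oct starts Fri (31d); Nov starts Mon (30d); Dec starts Wed (31d) ✓.
Five-Wednesday months: March, June, September, December → 4.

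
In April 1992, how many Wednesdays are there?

April 1992 has 30 days and begins on Wednesday.
The first Wednesday is April 1.
Wednesdays fall on 1, 8, 15, 22, 29 — that's 5.

5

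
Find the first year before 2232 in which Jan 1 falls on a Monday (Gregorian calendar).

Jan 1 advances by 2 weekdays after a leap year and by 1 after a common year.
2232: Jan 1 is Sunday (leap).
2231: Saturday
2230: Friday
2229: Thursday
2228: Tuesday (leap)
2227: Monday
2227 begins on a Monday

2227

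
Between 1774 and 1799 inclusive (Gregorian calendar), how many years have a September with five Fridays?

September has 30 days; it has five Fridays when Friday falls among the first (month-length − 28) days — i.e. when September 1 is one of Friday/Thursday.
September 1 by year: 1774:Thu✓ 1775:Fri✓ 1776:Sun 1777:Mon 1778:Tue 1779:Wed 1780:Fri✓ 1781:Sat 1782:Sun 1783:Mon 1784:Wed 1785:Thu✓ 1786:Fri✓ 1787:Sat 1788:Mon 1789:Tue 1790:Wed 1791:Thu✓ 1792:Sat 1793:Sun 1794:Mon 1795:Tue 1796:Thu✓ 1797:Fri✓ 1798:Sat 1799:Sun
Years with five Fridays: 1774, 1775, 1780, 1785, 1786, 1791, 1796, 1797 → 8.

8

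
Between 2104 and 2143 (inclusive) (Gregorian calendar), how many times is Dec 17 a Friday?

Track Dec 17's weekday year by year (advancing +1, or +2 across a Feb 29):
  2104: Wed  2105: Thu (+1)  2106: Fri (+1) ✓  2107: Sat (+1)  2108: Mon (+2)
  2109: Tue (+1)  2110: Wed (+1)  2111: Thu (+1)  2112: Sat (+2)  2113: Sun (+1)
  2114: Mon (+1)  2115: Tue (+1)  2116: Thu (+2)  2117: Fri (+1) ✓  … (12 more years) …
  2130: Sun (+1)  2131: Mon (+1)  2132: Wed (+2)  2133: Thu (+1)  2134: Fri (+1) ✓
  2135: Sat (+1)  2136: Mon (+2)  2137: Tue (+1)  2138: Wed (+1)  2139: Thu (+1)
  2140: Sat (+2)  2141: Sun (+1)  2142: Mon (+1)  2143: Tue (+1)
Friday years: 2106, 2117, 2123, 2128, 2134 — 5 in total.

5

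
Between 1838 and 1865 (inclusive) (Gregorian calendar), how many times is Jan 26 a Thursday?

4

Track Jan 26's weekday year by year (advancing +1, or +2 across a Feb 29):
  1838: Fri  1839: Sat (+1)  1840: Sun (+1)  1841: Tue (+2)  1842: Wed (+1)
  1843: Thu (+1) ✓  1844: Fri (+1)  1845: Sun (+2)  1846: Mon (+1)  1847: Tue (+1)
  1848: Wed (+1)  1849: Fri (+2)  1850: Sat (+1)  1851: Sun (+1)  1852: Mon (+1)
  1853: Wed (+2)  1854: Thu (+1) ✓  1855: Fri (+1)  1856: Sat (+1)  1857: Mon (+2)
  1858: Tue (+1)  1859: Wed (+1)  1860: Thu (+1) ✓  1861: Sat (+2)  1862: Sun (+1)
  1863: Mon (+1)  1864: Tue (+1)  1865: Thu (+2) ✓
Thursday years: 1843, 1854, 1860, 1865 — 4 in total.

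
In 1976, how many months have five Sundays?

A month of length L has five Sundays iff its first Sunday is on day ≤ L−28 (so day 1–3 in a 31-day month, 1–2 in a 30-day month, day 1 in a leap February).
Checking each month of 1976: Jan starts Thu (31d); Feb starts Sun (29d) ✓; Mar starts Mon (31d); Apr starts Thu (30d); May starts Sat (31d) ✓; Jun starts Tue (30d); Jul starts Thu (31d); Aug starts Sun (31d) ✓; Sep starts Wed (30d); Oct starts Fri (31d) ✓; Nov starts Mon (30d); Dec starts Wed (31d).
Five-Sunday months: February, May, August, October → 4.

4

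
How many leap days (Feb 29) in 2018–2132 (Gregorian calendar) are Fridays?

5

Leap years in 2018–2132: 28 of them.
Feb 29 weekday advances by 5 (mod 7) from one leap year to the next four years later (or differs when a century non-leap intervenes).
Leap-day weekdays: 2020:Sat 2024:Thu 2028:Tue 2032:Sun 2036:Fri✓ 2040:Wed 2044:Mon 2048:Sat 2052:Thu 2056:Tue 2060:Sun 2064:Fri✓ 2068:Wed 2072:Mon 2076:Sat 2080:Thu 2084:Tue 2088:Sun 2092:Fri✓ 2096:Wed 2104:Fri✓ 2108:Wed 2112:Mon 2116:Sat 2120:Thu 2124:Tue 2128:Sun 2132:Fri✓
Friday: 2036, 2064, 2092, 2104, 2132 → 5.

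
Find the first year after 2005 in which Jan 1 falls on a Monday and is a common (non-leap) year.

Jan 1 advances by 2 weekdays after a leap year and by 1 after a common year.
2005: Jan 1 is Saturday.
2006: Sunday
2007: Monday
2007 begins on a Monday and is a common year.

2007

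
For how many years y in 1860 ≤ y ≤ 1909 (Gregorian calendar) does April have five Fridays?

13

April has 30 days; it has five Fridays when Friday falls among the first (month-length − 28) days — i.e. when April 1 is one of Friday/Thursday.
April 1 by year: 1860:Sun 1861:Mon 1862:Tue 1863:Wed 1864:Fri✓ 1865:Sat 1866:Sun 1867:Mon 1868:Wed 1869:Thu✓ 1870:Fri✓ 1871:Sat 1872:Mon 1873:Tue 1874:Wed …(20 more)… 1895:Mon 1896:Wed 1897:Thu✓ 1898:Fri✓ 1899:Sat 1900:Sun 1901:Mon 1902:Tue 1903:Wed 1904:Fri✓ 1905:Sat 1906:Sun 1907:Mon 1908:Wed 1909:Thu✓
Years with five Fridays: 1864, 1869, 1870, 1875, 1880, 1881, 1886, 1887, 1892, 1897, 1898, 1904, 1909 → 13.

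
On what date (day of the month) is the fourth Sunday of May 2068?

May 1, 2068 is a Tuesday, so the first Sunday is the 6th.
The fourth Sunday is 6 + 21 = 27.

27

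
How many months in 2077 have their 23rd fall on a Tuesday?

Check the 23rd of each month of 2077: Jan 23: Sat, Feb 23: Tue, Mar 23: Tue, Apr 23: Fri, May 23: Sun, Jun 23: Wed, Jul 23: Fri, Aug 23: Mon, Sep 23: Thu, Oct 23: Sat, Nov 23: Tue, Dec 23: Thu.
Tuesday occurs in February, March, November — 3 months.

3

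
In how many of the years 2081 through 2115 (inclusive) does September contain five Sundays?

September has 30 days; it has five Sundays when Sunday falls among the first (month-length − 28) days — i.e. when September 1 is one of Sunday/Saturday.
September 1 by year: 2081:Mon 2082:Tue 2083:Wed 2084:Fri 2085:Sat✓ 2086:Sun✓ 2087:Mon 2088:Wed 2089:Thu 2090:Fri 2091:Sat✓ 2092:Mon 2093:Tue 2094:Wed 2095:Thu …(5 more)… 2101:Thu 2102:Fri 2103:Sat✓ 2104:Mon 2105:Tue 2106:Wed 2107:Thu 2108:Sat✓ 2109:Sun✓ 2110:Mon 2111:Tue 2112:Thu 2113:Fri 2114:Sat✓ 2115:Sun✓
Years with five Sundays: 2085, 2086, 2091, 2096, 2097, 2103, 2108, 2109, 2114, 2115 → 10.

10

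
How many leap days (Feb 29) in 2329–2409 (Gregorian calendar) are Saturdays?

3

Leap years in 2329–2409: 20 of them.
Feb 29 weekday advances by 5 (mod 7) from one leap year to the next four years later (or differs when a century non-leap intervenes).
Leap-day weekdays: 2332:Mon 2336:Sat✓ 2340:Thu 2344:Tue 2348:Sun 2352:Fri 2356:Wed 2360:Mon 2364:Sat✓ 2368:Thu 2372:Tue 2376:Sun 2380:Fri 2384:Wed 2388:Mon 2392:Sat✓ 2396:Thu 2400:Tue 2404:Sun 2408:Fri
Saturday: 2336, 2364, 2392 → 3.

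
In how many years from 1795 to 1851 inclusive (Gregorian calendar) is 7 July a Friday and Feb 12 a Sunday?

Check each year's weekday for 7 July and Feb 12:
  1795: Tue/Thu  1796: Thu/Fri  1797: Fri/Sun ✓  1798: Sat/Mon  1799: Sun/Tue  1800: Mon/Wed  1801: Tue/Thu  1802: Wed/Fri  1803: Thu/Sat  1804: Sat/Sun  1805: Sun/Tue  1806: Mon/Wed  1807: Tue/Thu  1808: Thu/Fri  …(29 more)…  1838: Sat/Mon  1839: Sun/Tue  1840: Tue/Wed  1841: Wed/Fri  1842: Thu/Sat  1843: Fri/Sun ✓  1844: Sun/Mon  1845: Mon/Wed  1846: Tue/Thu  1847: Wed/Fri  1848: Fri/Sat  1849: Sat/Mon  1850: Sun/Tue  1851: Mon/Wed
Both conditions hold in: 1797, 1809, 1815, 1826, 1837, 1843 — 6.

6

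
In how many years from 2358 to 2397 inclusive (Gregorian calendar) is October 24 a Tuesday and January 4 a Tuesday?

Check each year's weekday for October 24 and January 4:
  2358: Fri/Sat  2359: Sat/Sun  2360: Mon/Mon  2361: Tue/Wed  2362: Wed/Thu  2363: Thu/Fri  2364: Sat/Sat  2365: Sun/Mon  2366: Mon/Tue  2367: Tue/Wed  2368: Thu/Thu  2369: Fri/Sat  2370: Sat/Sun  2371: Sun/Mon  …(12 more)…  2384: Wed/Wed  2385: Thu/Fri  2386: Fri/Sat  2387: Sat/Sun  2388: Mon/Mon  2389: Tue/Wed  2390: Wed/Thu  2391: Thu/Fri  2392: Sat/Sat  2393: Sun/Mon  2394: Mon/Tue  2395: Tue/Wed  2396: Thu/Thu  2397: Fri/Sat
Both conditions hold in: 2372 — 1.

1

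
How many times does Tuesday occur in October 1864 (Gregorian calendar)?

October 1864 has 31 days and begins on Saturday.
The first Tuesday is October 4.
Tuesdays fall on 4, 11, 18, 25 — that's 4.

4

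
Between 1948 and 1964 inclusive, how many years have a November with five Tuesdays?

5

November has 30 days; it has five Tuesdays when Tuesday falls among the first (month-length − 28) days — i.e. when November 1 is one of Tuesday/Monday.
November 1 by year: 1948:Mon✓ 1949:Tue✓ 1950:Wed 1951:Thu 1952:Sat 1953:Sun 1954:Mon✓ 1955:Tue✓ 1956:Thu 1957:Fri 1958:Sat 1959:Sun 1960:Tue✓ 1961:Wed 1962:Thu 1963:Fri 1964:Sun
Years with five Tuesdays: 1948, 1949, 1954, 1955, 1960 → 5.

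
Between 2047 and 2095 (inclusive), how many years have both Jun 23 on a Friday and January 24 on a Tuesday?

5

Check each year's weekday for Jun 23 and January 24:
  2047: Sun/Thu  2048: Tue/Fri  2049: Wed/Sun  2050: Thu/Mon  2051: Fri/Tue ✓  2052: Sun/Wed  2053: Mon/Fri  2054: Tue/Sat  2055: Wed/Sun  2056: Fri/Mon  2057: Sat/Wed  2058: Sun/Thu  2059: Mon/Fri  2060: Wed/Sat  …(21 more)…  2082: Tue/Sat  2083: Wed/Sun  2084: Fri/Mon  2085: Sat/Wed  2086: Sun/Thu  2087: Mon/Fri  2088: Wed/Sat  2089: Thu/Mon  2090: Fri/Tue ✓  2091: Sat/Wed  2092: Mon/Thu  2093: Tue/Sat  2094: Wed/Sun  2095: Thu/Mon
Both conditions hold in: 2051, 2062, 2073, 2079, 2090 — 5.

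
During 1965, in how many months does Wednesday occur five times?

A month of length L has five Wednesdays iff its first Wednesday is on day ≤ L−28 (so day 1–3 in a 31-day month, 1–2 in a 30-day month, day 1 in a leap February).
Checking each month of 1965: Jan starts Fri (31d); Feb starts Mon (28d); Mar starts Mon (31d) ✓; Apr starts Thu (30d); May starts Sat (31d); Jun starts Tue (30d) ✓; Jul starts Thu (31d); Aug starts Sun (31d); Sep starts Wed (30d) ✓; Oct starts Fri (31d); Nov starts Mon (30d); Dec starts Wed (31d) ✓.
Five-Wednesday months: March, June, September, December → 4.

4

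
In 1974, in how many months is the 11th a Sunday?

1

Check the 11th of each month of 1974: Jan 11: Fri, Feb 11: Mon, Mar 11: Mon, Apr 11: Thu, May 11: Sat, Jun 11: Tue, Jul 11: Thu, Aug 11: Sun, Sep 11: Wed, Oct 11: Fri, Nov 11: Mon, Dec 11: Wed.
Sunday occurs in August — 1 month.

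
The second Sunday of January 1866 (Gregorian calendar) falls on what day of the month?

January 1, 1866 is a Monday, so the first Sunday is the 7th.
The second Sunday is 7 + 7 = 14.

14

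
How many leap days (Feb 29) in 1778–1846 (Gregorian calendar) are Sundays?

2

Leap years in 1778–1846: 16 of them.
Feb 29 weekday advances by 5 (mod 7) from one leap year to the next four years later (or differs when a century non-leap intervenes).
Leap-day weekdays: 1780:Tue 1784:Sun✓ 1788:Fri 1792:Wed 1796:Mon 1804:Wed 1808:Mon 1812:Sat 1816:Thu 1820:Tue 1824:Sun✓ 1828:Fri 1832:Wed 1836:Mon 1840:Sat 1844:Thu
Sunday: 1784, 1824 → 2.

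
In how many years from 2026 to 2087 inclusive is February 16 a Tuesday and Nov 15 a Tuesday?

Check each year's weekday for February 16 and Nov 15:
  2026: Mon/Sun  2027: Tue/Mon  2028: Wed/Wed  2029: Fri/Thu  2030: Sat/Fri  2031: Sun/Sat  2032: Mon/Mon  2033: Wed/Tue  2034: Thu/Wed  2035: Fri/Thu  2036: Sat/Sat  2037: Mon/Sun  2038: Tue/Mon  2039: Wed/Tue  …(34 more)…  2074: Fri/Thu  2075: Sat/Fri  2076: Sun/Sun  2077: Tue/Mon  2078: Wed/Tue  2079: Thu/Wed  2080: Fri/Fri  2081: Sun/Sat  2082: Mon/Sun  2083: Tue/Mon  2084: Wed/Wed  2085: Fri/Thu  2086: Sat/Fri  2087: Sun/Sat
Both conditions hold in: 2044, 2072 — 2.

2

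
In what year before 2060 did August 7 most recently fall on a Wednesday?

2058

From one year to the next, a fixed date's weekday advances by 1, or by 2 when a Feb 29 lies between the two dates.
2060: August 7 is Saturday.
2059: Thursday (−2)
2058: Wednesday (−1)
August 7 falls on a Wednesday in 2058.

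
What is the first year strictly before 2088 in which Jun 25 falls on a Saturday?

From one year to the next, a fixed date's weekday advances by 1, or by 2 when a Feb 29 lies between the two dates.
2088: June 25 is Friday.
2087: Wednesday (−2)
2086: Tuesday (−1)
2085: Monday (−1)
2084: Sunday (−1)
2083: Friday (−2)
2082: Thursday (−1)
2081: Wednesday (−1)
2080: Tuesday (−1)
2079: Sunday (−2)
2078: Saturday (−1)
Jun 25 falls on a Saturday in 2078.

2078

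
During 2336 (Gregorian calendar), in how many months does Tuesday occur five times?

4

A month of length L has five Tuesdays iff its first Tuesday is on day ≤ L−28 (so day 1–3 in a 31-day month, 1–2 in a 30-day month, day 1 in a leap February).
Checking each month of 2336: Jan starts Wed (31d); Feb starts Sat (29d); Mar starts Sun (31d) ✓; Apr starts Wed (30d); May starts Fri (31d); Jun starts Mon (30d) ✓; Jul starts Wed (31d); Aug starts Sat (31d); Sep starts Tue (30d) ✓; Oct starts Thu (31d); Nov starts Sun (30d); Dec starts Tue (31d) ✓.
Five-Tuesday months: March, June, September, December → 4.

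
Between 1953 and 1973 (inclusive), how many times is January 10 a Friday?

3

Track January 10's weekday year by year (advancing +1, or +2 across a Feb 29):
  1953: Sat  1954: Sun (+1)  1955: Mon (+1)  1956: Tue (+1)  1957: Thu (+2)
  1958: Fri (+1) ✓  1959: Sat (+1)  1960: Sun (+1)  1961: Tue (+2)  1962: Wed (+1)
  1963: Thu (+1)  1964: Fri (+1) ✓  1965: Sun (+2)  1966: Mon (+1)  1967: Tue (+1)
  1968: Wed (+1)  1969: Fri (+2) ✓  1970: Sat (+1)  1971: Sun (+1)  1972: Mon (+1)
  1973: Wed (+2)
Friday years: 1958, 1964, 1969 — 3 in total.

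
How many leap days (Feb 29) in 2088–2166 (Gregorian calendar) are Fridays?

Leap years in 2088–2166: 19 of them.
Feb 29 weekday advances by 5 (mod 7) from one leap year to the next four years later (or differs when a century non-leap intervenes).
Leap-day weekdays: 2088:Sun 2092:Fri✓ 2096:Wed 2104:Fri✓ 2108:Wed 2112:Mon 2116:Sat 2120:Thu 2124:Tue 2128:Sun 2132:Fri✓ 2136:Wed 2140:Mon 2144:Sat 2148:Thu 2152:Tue 2156:Sun 2160:Fri✓ 2164:Wed
Friday: 2092, 2104, 2132, 2160 → 4.

4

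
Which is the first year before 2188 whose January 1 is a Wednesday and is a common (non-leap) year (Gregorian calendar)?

Jan 1 advances by 2 weekdays after a leap year and by 1 after a common year.
2188: Jan 1 is Tuesday (leap).
2187: Monday
2186: Sunday
2185: Saturday
2184: Thursday (leap)
2183: Wednesday
2183 begins on a Wednesday and is a common year.

2183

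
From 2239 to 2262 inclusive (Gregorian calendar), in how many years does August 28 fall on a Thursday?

Track August 28's weekday year by year (advancing +1, or +2 across a Feb 29):
  2239: Wed  2240: Fri (+2)  2241: Sat (+1)  2242: Sun (+1)  2243: Mon (+1)
  2244: Wed (+2)  2245: Thu (+1) ✓  2246: Fri (+1)  2247: Sat (+1)  2248: Mon (+2)
  2249: Tue (+1)  2250: Wed (+1)  2251: Thu (+1) ✓  2252: Sat (+2)  2253: Sun (+1)
  2254: Mon (+1)  2255: Tue (+1)  2256: Thu (+2) ✓  2257: Fri (+1)  2258: Sat (+1)
  2259: Sun (+1)  2260: Tue (+2)  2261: Wed (+1)  2262: Thu (+1) ✓
Thursday years: 2245, 2251, 2256, 2262 — 4 in total.

4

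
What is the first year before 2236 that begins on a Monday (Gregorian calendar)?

Jan 1 advances by 2 weekdays after a leap year and by 1 after a common year.
2236: Jan 1 is Friday (leap).
2235: Thursday
2234: Wednesday
2233: Tuesday
2232: Sunday (leap)
2231: Saturday
2230: Friday
2229: Thursday
2228: Tuesday (leap)
2227: Monday
2227 begins on a Monday

2227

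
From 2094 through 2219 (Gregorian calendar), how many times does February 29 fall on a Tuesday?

3

Leap years in 2094–2219: 29 of them.
Feb 29 weekday advances by 5 (mod 7) from one leap year to the next four years later (or differs when a century non-leap intervenes).
Leap-day weekdays: 2096:Wed 2104:Fri 2108:Wed 2112:Mon 2116:Sat 2120:Thu 2124:Tue✓ 2128:Sun 2132:Fri 2136:Wed 2140:Mon 2144:Sat 2148:Thu …(3 more)… 2164:Wed 2168:Mon 2172:Sat 2176:Thu 2180:Tue✓ 2184:Sun 2188:Fri 2192:Wed 2196:Mon 2204:Wed 2208:Mon 2212:Sat 2216:Thu
Tuesday: 2124, 2152, 2180 → 3.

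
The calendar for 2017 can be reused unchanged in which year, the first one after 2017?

Two years share a calendar iff Jan 1 falls on the same weekday and both are leap or both are common. 2017: Jan 1 is Sunday, common year.
2018: Jan 1 Monday, common
2019: Jan 1 Tuesday, common
2020: Jan 1 Wednesday, leap
2021: Jan 1 Friday, common
2022: Jan 1 Saturday, common
2023: Jan 1 Sunday, common
2023 matches on both conditions.

2023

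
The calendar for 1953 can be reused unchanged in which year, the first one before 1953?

Two years share a calendar iff Jan 1 falls on the same weekday and both are leap or both are common. 1953: Jan 1 is Thursday, common year.
1952: Jan 1 Tuesday, leap
1951: Jan 1 Monday, common
1950: Jan 1 Sunday, common
1949: Jan 1 Saturday, common
1948: Jan 1 Thursday, leap
1947: Jan 1 Wednesday, common
1946: Jan 1 Tuesday, common
1945: Jan 1 Monday, common
1944: Jan 1 Saturday, leap
1943: Jan 1 Friday, common
1942: Jan 1 Thursday, common
1942 matches on both conditions.

1942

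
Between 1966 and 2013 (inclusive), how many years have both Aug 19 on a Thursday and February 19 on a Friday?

5

Check each year's weekday for Aug 19 and February 19:
  1966: Fri/Sat  1967: Sat/Sun  1968: Mon/Mon  1969: Tue/Wed  1970: Wed/Thu  1971: Thu/Fri ✓  1972: Sat/Sat  1973: Sun/Mon  1974: Mon/Tue  1975: Tue/Wed  1976: Thu/Thu  1977: Fri/Sat  1978: Sat/Sun  1979: Sun/Mon  …(20 more)…  2000: Sat/Sat  2001: Sun/Mon  2002: Mon/Tue  2003: Tue/Wed  2004: Thu/Thu  2005: Fri/Sat  2006: Sat/Sun  2007: Sun/Mon  2008: Tue/Tue  2009: Wed/Thu  2010: Thu/Fri ✓  2011: Fri/Sat  2012: Sun/Sun  2013: Mon/Tue
Both conditions hold in: 1971, 1982, 1993, 1999, 2010 — 5.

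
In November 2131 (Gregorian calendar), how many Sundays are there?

November 2131 has 30 days and begins on Thursday.
The first Sunday is November 4.
Sundays fall on 4, 11, 18, 25 — that's 4.

4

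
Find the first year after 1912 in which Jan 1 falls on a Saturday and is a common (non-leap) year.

Jan 1 advances by 2 weekdays after a leap year and by 1 after a common year.
1912: Jan 1 is Monday (leap).
1913: Wednesday
1914: Thursday
1915: Friday
1916: Saturday (leap)
1917: Monday
1918: Tuesday
1919: Wednesday
1920: Thursday (leap)
1921: Saturday
1921 begins on a Saturday and is a common year.

1921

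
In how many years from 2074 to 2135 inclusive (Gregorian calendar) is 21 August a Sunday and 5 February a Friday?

1

Check each year's weekday for 21 August and 5 February:
  2074: Tue/Mon  2075: Wed/Tue  2076: Fri/Wed  2077: Sat/Fri  2078: Sun/Sat  2079: Mon/Sun  2080: Wed/Mon  2081: Thu/Wed  2082: Fri/Thu  2083: Sat/Fri  2084: Mon/Sat  2085: Tue/Mon  2086: Wed/Tue  2087: Thu/Wed  …(34 more)…  2122: Fri/Thu  2123: Sat/Fri  2124: Mon/Sat  2125: Tue/Mon  2126: Wed/Tue  2127: Thu/Wed  2128: Sat/Thu  2129: Sun/Sat  2130: Mon/Sun  2131: Tue/Mon  2132: Thu/Tue  2133: Fri/Thu  2134: Sat/Fri  2135: Sun/Sat
Both conditions hold in: 2112 — 1.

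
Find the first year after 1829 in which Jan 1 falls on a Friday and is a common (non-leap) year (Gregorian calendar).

1830

Jan 1 advances by 2 weekdays after a leap year and by 1 after a common year.
1829: Jan 1 is Thursday.
1830: Friday
1830 begins on a Friday and is a common year.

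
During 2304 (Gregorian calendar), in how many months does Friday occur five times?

5

A month of length L has five Fridays iff its first Friday is on day ≤ L−28 (so day 1–3 in a 31-day month, 1–2 in a 30-day month, day 1 in a leap February).
Checking each month of 2304: Jan starts Fri (31d) ✓; Feb starts Mon (29d); Mar starts Tue (31d); Apr starts Fri (30d) ✓; May starts Sun (31d); Jun starts Wed (30d); Jul starts Fri (31d) ✓; Aug starts Mon (31d); Sep starts Thu (30d) ✓; Oct starts Sat (31d); Nov starts Tue (30d); Dec starts Thu (31d) ✓.
Five-Friday months: January, April, July, September, December → 5.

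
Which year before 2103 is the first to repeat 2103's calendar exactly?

Two years share a calendar iff Jan 1 falls on the same weekday and both are leap or both are common. 2103: Jan 1 is Monday, common year.
2102: Jan 1 Sunday, common
2101: Jan 1 Saturday, common
2100: Jan 1 Friday, common
2099: Jan 1 Thursday, common
2098: Jan 1 Wednesday, common
2097: Jan 1 Tuesday, common
2096: Jan 1 Sunday, leap
2095: Jan 1 Saturday, common
2094: Jan 1 Friday, common
2093: Jan 1 Thursday, common
2092: Jan 1 Tuesday, leap
2091: Jan 1 Monday, common
2091 matches on both conditions.

2091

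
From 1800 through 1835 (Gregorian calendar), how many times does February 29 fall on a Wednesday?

Leap years in 1800–1835: 8 of them.
Feb 29 weekday advances by 5 (mod 7) from one leap year to the next four years later (or differs when a century non-leap intervenes).
Leap-day weekdays: 1804:Wed✓ 1808:Mon 1812:Sat 1816:Thu 1820:Tue 1824:Sun 1828:Fri 1832:Wed✓
Wednesday: 1804, 1832 → 2.

2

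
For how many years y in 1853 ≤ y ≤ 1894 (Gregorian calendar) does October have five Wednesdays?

18

October has 31 days; it has five Wednesdays when Wednesday falls among the first (month-length − 28) days — i.e. when October 1 is one of Wednesday/Tuesday/Monday.
October 1 by year: 1853:Sat 1854:Sun 1855:Mon✓ 1856:Wed✓ 1857:Thu 1858:Fri 1859:Sat 1860:Mon✓ 1861:Tue✓ 1862:Wed✓ 1863:Thu 1864:Sat 1865:Sun 1866:Mon✓ 1867:Tue✓ …(12 more)… 1880:Fri 1881:Sat 1882:Sun 1883:Mon✓ 1884:Wed✓ 1885:Thu 1886:Fri 1887:Sat 1888:Mon✓ 1889:Tue✓ 1890:Wed✓ 1891:Thu 1892:Sat 1893:Sun 1894:Mon✓
Years with five Wednesdays: 1855, 1856, 1860, 1861, 1862, 1866, 1867, 1872, 1873, 1877, 1878, 1879, 1883, 1884, 1888, 1889, 1890, 1894 → 18.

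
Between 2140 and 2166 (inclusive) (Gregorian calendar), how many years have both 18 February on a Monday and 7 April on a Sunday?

3

Check each year's weekday for 18 February and 7 April:
  2140: Thu/Thu  2141: Sat/Fri  2142: Sun/Sat  2143: Mon/Sun ✓  2144: Tue/Tue  2145: Thu/Wed  2146: Fri/Thu  2147: Sat/Fri  2148: Sun/Sun  2149: Tue/Mon  2150: Wed/Tue  2151: Thu/Wed  2152: Fri/Fri  2153: Sun/Sat  2154: Mon/Sun ✓  2155: Tue/Mon  2156: Wed/Wed  2157: Fri/Thu  2158: Sat/Fri  2159: Sun/Sat  2160: Mon/Mon  2161: Wed/Tue  2162: Thu/Wed  2163: Fri/Thu  2164: Sat/Sat  2165: Mon/Sun ✓  2166: Tue/Mon
Both conditions hold in: 2143, 2154, 2165 — 3.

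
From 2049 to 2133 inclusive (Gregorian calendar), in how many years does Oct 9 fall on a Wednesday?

Track Oct 9's weekday year by year (advancing +1, or +2 across a Feb 29):
  2049: Sat  2050: Sun (+1)  2051: Mon (+1)  2052: Wed (+2) ✓  2053: Thu (+1)
  2054: Fri (+1)  2055: Sat (+1)  2056: Mon (+2)  2057: Tue (+1)  2058: Wed (+1) ✓
  2059: Thu (+1)  2060: Sat (+2)  2061: Sun (+1)  2062: Mon (+1)  … (57 more years) …
  2120: Wed (+2) ✓  2121: Thu (+1)  2122: Fri (+1)  2123: Sat (+1)  2124: Mon (+2)
  2125: Tue (+1)  2126: Wed (+1) ✓  2127: Thu (+1)  2128: Sat (+2)  2129: Sun (+1)
  2130: Mon (+1)  2131: Tue (+1)  2132: Thu (+2)  2133: Fri (+1)
Wednesday years: 2052, 2058, 2069, 2075, 2080, 2086, 2097, 2109, 2115, 2120, 2126 — 11 in total.

11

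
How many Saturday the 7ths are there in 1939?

2

Check the 7th of each month of 1939: Jan 7: Sat, Feb 7: Tue, Mar 7: Tue, Apr 7: Fri, May 7: Sun, Jun 7: Wed, Jul 7: Fri, Aug 7: Mon, Sep 7: Thu, Oct 7: Sat, Nov 7: Tue, Dec 7: Thu.
Saturday occurs in January, October — 2 months.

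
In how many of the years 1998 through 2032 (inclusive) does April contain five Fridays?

10

April has 30 days; it has five Fridays when Friday falls among the first (month-length − 28) days — i.e. when April 1 is one of Friday/Thursday.
April 1 by year: 1998:Wed 1999:Thu✓ 2000:Sat 2001:Sun 2002:Mon 2003:Tue 2004:Thu✓ 2005:Fri✓ 2006:Sat 2007:Sun 2008:Tue 2009:Wed 2010:Thu✓ 2011:Fri✓ 2012:Sun …(5 more)… 2018:Sun 2019:Mon 2020:Wed 2021:Thu✓ 2022:Fri✓ 2023:Sat 2024:Mon 2025:Tue 2026:Wed 2027:Thu✓ 2028:Sat 2029:Sun 2030:Mon 2031:Tue 2032:Thu✓
Years with five Fridays: 1999, 2004, 2005, 2010, 2011, 2016, 2021, 2022, 2027, 2032 → 10.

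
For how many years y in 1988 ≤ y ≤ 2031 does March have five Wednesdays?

19

March has 31 days; it has five Wednesdays when Wednesday falls among the first (month-length − 28) days — i.e. when March 1 is one of Wednesday/Tuesday/Monday.
March 1 by year: 1988:Tue✓ 1989:Wed✓ 1990:Thu 1991:Fri 1992:Sun 1993:Mon✓ 1994:Tue✓ 1995:Wed✓ 1996:Fri 1997:Sat 1998:Sun 1999:Mon✓ 2000:Wed✓ 2001:Thu 2002:Fri …(14 more)… 2017:Wed✓ 2018:Thu 2019:Fri 2020:Sun 2021:Mon✓ 2022:Tue✓ 2023:Wed✓ 2024:Fri 2025:Sat 2026:Sun 2027:Mon✓ 2028:Wed✓ 2029:Thu 2030:Fri 2031:Sat
Years with five Wednesdays: 1988, 1989, 1993, 1994, 1995, 1999, 2000, 2004, 2005, 2006, 2010, 2011, 2016, 2017, 2021, 2022, 2023, 2027, 2028 → 19.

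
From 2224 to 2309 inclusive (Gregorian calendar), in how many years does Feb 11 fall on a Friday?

11

Track Feb 11's weekday year by year (advancing +1, or +2 across a Feb 29):
  2224: Wed  2225: Fri (+2) ✓  2226: Sat (+1)  2227: Sun (+1)  2228: Mon (+1)
  2229: Wed (+2)  2230: Thu (+1)  2231: Fri (+1) ✓  2232: Sat (+1)  2233: Mon (+2)
  2234: Tue (+1)  2235: Wed (+1)  2236: Thu (+1)  2237: Sat (+2)  … (58 more years) …
  2296: Tue (+1)  2297: Thu (+2)  2298: Fri (+1) ✓  2299: Sat (+1)  2300: Sun (+1)
  2301: Mon (+1)  2302: Tue (+1)  2303: Wed (+1)  2304: Thu (+1)  2305: Sat (+2)
  2306: Sun (+1)  2307: Mon (+1)  2308: Tue (+1)  2309: Thu (+2)
Friday years: 2225, 2231, 2242, 2248, 2253, 2259, 2270, 2276, 2281, 2287, 2298 — 11 in total.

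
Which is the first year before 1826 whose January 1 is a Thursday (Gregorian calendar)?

1824

Jan 1 advances by 2 weekdays after a leap year and by 1 after a common year.
1826: Jan 1 is Sunday.
1825: Saturday
1824: Thursday (leap)
1824 begins on a Thursday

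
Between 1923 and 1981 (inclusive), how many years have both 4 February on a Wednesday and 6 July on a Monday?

7

Check each year's weekday for 4 February and 6 July:
  1923: Sun/Fri  1924: Mon/Sun  1925: Wed/Mon ✓  1926: Thu/Tue  1927: Fri/Wed  1928: Sat/Fri  1929: Mon/Sat  1930: Tue/Sun  1931: Wed/Mon ✓  1932: Thu/Wed  1933: Sat/Thu  1934: Sun/Fri  1935: Mon/Sat  1936: Tue/Mon  …(31 more)…  1968: Sun/Sat  1969: Tue/Sun  1970: Wed/Mon ✓  1971: Thu/Tue  1972: Fri/Thu  1973: Sun/Fri  1974: Mon/Sat  1975: Tue/Sun  1976: Wed/Tue  1977: Fri/Wed  1978: Sat/Thu  1979: Sun/Fri  1980: Mon/Sun  1981: Wed/Mon ✓
Both conditions hold in: 1925, 1931, 1942, 1953, 1959, 1970, 1981 — 7.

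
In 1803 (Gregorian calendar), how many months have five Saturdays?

A month of length L has five Saturdays iff its first Saturday is on day ≤ L−28 (so day 1–3 in a 31-day month, 1–2 in a 30-day month, day 1 in a leap February).
Checking each month of 1803: Jan starts Sat (31d) ✓; Feb starts Tue (28d); Mar starts Tue (31d); Apr starts Fri (30d) ✓; May starts Sun (31d); Jun starts Wed (30d); Jul starts Fri (31d) ✓; Aug starts Mon (31d); Sep starts Thu (30d); Oct starts Sat (31d) ✓; Nov starts Tue (30d); Dec starts Thu (31d) ✓.
Five-Saturday months: January, April, July, October, December → 5.

5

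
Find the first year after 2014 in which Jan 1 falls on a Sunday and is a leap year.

Jan 1 advances by 2 weekdays after a leap year and by 1 after a common year.
2014: Jan 1 is Wednesday.
2015: Thursday
2016: Friday (leap)
2017: Sunday
2018: Monday
2019: Tuesday
2020: Wednesday (leap)
2021: Friday
2022: Saturday
2023: Sunday
2024: Monday (leap)
2025: Wednesday
2026: Thursday
2027: Friday
2028: Saturday (leap)
2029: Monday
2030: Tuesday
2031: Wednesday
2032: Thursday (leap)
2033: Saturday
2034: Sunday
2035: Monday
2036: Tuesday (leap)
2037: Thursday
2038: Friday
2039: Saturday
2040: Sunday (leap)
2040 begins on a Sunday and is a leap year.

2040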